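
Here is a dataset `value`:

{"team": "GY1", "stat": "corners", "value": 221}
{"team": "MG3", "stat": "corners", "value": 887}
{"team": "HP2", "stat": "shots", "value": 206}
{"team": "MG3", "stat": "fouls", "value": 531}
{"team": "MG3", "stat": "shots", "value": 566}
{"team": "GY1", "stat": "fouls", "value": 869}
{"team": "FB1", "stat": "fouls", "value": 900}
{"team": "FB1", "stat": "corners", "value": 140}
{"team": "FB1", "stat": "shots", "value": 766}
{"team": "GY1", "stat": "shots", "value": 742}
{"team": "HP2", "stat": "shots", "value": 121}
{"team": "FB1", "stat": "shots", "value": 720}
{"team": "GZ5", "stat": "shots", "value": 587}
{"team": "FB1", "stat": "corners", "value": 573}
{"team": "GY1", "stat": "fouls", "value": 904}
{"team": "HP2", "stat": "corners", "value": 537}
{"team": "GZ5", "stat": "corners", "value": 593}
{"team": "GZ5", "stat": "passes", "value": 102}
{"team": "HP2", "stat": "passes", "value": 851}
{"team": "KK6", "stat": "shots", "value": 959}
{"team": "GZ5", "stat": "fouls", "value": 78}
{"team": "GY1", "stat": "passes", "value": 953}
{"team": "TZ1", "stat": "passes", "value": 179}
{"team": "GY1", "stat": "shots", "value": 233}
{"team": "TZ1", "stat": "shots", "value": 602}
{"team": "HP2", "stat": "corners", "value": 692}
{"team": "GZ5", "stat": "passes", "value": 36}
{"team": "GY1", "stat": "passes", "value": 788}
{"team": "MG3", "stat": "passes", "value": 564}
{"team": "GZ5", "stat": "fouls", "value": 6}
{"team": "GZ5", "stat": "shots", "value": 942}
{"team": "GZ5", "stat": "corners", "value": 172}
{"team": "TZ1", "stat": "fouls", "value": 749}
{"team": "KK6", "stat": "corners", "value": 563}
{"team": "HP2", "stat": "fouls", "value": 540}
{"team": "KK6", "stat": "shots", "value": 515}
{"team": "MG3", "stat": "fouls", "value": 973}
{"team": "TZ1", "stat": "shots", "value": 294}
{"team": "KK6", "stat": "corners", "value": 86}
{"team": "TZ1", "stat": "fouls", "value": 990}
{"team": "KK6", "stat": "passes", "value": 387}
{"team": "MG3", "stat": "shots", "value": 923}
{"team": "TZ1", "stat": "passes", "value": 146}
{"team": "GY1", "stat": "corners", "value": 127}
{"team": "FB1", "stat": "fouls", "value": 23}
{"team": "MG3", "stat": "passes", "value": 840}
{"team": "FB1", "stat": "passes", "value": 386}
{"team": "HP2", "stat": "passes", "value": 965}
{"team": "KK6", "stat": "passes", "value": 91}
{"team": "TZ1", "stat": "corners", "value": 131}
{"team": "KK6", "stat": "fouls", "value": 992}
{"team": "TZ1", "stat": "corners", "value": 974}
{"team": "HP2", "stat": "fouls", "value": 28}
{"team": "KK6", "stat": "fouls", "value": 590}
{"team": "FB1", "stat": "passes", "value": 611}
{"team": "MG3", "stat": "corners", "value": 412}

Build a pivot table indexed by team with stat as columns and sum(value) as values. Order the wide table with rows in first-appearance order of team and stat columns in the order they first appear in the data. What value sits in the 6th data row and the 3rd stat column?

With rows in first-appearance order of team, row 6 is team=KK6. stat columns in first-appearance order: corners, shots, fouls, passes; column 3 is fouls.
Long rows with team=KK6, stat=fouls: 992 + 590 = 1582.

1582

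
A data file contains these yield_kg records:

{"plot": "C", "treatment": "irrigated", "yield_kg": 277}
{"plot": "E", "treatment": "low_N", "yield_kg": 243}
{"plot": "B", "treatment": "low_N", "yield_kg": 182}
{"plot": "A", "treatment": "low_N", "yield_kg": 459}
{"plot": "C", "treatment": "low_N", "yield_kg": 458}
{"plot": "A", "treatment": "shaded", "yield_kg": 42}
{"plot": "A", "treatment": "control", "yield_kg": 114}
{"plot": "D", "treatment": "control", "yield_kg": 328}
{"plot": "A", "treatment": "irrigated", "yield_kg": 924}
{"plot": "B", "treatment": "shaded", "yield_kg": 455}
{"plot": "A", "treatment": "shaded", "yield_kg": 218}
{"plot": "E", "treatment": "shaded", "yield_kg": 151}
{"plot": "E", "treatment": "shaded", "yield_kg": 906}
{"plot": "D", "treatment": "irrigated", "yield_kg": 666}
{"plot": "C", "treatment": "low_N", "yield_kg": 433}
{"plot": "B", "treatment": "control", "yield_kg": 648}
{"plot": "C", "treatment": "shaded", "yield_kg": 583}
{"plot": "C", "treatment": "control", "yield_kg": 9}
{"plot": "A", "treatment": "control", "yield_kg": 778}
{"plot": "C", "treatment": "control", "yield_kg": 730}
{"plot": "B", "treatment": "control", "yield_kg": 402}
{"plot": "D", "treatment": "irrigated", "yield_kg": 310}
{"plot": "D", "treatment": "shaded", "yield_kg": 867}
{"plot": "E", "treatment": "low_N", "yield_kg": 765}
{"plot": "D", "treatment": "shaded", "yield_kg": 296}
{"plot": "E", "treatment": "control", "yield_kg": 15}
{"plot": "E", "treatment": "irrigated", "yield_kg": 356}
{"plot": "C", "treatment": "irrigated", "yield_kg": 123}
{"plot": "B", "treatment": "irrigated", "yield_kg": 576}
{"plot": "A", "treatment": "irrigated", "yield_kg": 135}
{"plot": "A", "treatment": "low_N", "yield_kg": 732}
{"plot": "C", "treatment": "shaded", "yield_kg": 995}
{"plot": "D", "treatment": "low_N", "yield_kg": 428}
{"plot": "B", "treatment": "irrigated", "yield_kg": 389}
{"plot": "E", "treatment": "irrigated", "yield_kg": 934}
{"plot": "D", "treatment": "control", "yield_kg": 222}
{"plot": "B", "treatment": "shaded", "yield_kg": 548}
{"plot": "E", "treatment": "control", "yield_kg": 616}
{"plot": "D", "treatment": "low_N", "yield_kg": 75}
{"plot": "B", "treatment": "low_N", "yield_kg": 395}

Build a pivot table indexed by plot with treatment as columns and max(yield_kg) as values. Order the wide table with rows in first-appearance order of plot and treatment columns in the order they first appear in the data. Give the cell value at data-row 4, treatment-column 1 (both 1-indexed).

924

With rows in first-appearance order of plot, row 4 is plot=A. treatment columns in first-appearance order: irrigated, low_N, shaded, control; column 1 is irrigated.
Long rows with plot=A, treatment=irrigated: max(924, 135) = 924.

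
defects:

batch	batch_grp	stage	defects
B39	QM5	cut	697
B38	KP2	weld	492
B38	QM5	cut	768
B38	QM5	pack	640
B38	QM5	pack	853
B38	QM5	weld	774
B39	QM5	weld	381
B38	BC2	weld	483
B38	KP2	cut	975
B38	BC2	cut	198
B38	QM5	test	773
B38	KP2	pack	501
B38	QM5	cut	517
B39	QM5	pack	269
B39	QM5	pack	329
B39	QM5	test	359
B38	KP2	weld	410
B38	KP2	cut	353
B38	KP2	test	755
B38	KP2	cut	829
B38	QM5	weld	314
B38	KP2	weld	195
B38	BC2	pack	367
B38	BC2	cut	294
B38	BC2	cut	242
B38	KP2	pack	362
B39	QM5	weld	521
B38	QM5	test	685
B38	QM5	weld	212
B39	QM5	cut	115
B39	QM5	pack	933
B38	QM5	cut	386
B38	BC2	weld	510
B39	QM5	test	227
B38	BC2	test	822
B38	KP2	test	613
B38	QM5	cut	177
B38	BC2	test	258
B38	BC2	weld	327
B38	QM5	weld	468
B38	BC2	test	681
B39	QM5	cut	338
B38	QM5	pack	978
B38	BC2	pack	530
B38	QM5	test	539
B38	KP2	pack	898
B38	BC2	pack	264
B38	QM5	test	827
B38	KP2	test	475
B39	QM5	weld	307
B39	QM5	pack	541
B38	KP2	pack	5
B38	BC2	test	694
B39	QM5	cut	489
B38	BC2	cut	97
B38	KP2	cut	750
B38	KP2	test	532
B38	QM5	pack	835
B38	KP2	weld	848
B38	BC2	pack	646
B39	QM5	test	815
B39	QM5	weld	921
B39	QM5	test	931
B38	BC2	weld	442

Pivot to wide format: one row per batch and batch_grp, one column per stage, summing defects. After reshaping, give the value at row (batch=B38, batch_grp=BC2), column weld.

Rows with batch=B38, batch_grp=BC2 and stage=weld: defects values are 483, 510, 327, 442.
483 + 510 + 327 + 442 = 1762.

1762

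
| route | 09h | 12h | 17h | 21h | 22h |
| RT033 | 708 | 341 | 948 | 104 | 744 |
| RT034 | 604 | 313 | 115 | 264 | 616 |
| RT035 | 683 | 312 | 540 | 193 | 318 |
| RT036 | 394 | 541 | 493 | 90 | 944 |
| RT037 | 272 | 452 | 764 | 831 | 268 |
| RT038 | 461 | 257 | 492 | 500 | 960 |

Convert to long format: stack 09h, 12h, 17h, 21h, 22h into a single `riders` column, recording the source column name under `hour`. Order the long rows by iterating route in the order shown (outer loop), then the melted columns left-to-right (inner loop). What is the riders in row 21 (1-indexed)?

30 rows total (6 × 5). Row 21: index ⌊(21-1)/5⌋ = 4 into route → RT037; (21-1) mod 5 = 0 into the melted columns → 09h.
So row 21 is (RT037, 09h, 272); riders = 272.

272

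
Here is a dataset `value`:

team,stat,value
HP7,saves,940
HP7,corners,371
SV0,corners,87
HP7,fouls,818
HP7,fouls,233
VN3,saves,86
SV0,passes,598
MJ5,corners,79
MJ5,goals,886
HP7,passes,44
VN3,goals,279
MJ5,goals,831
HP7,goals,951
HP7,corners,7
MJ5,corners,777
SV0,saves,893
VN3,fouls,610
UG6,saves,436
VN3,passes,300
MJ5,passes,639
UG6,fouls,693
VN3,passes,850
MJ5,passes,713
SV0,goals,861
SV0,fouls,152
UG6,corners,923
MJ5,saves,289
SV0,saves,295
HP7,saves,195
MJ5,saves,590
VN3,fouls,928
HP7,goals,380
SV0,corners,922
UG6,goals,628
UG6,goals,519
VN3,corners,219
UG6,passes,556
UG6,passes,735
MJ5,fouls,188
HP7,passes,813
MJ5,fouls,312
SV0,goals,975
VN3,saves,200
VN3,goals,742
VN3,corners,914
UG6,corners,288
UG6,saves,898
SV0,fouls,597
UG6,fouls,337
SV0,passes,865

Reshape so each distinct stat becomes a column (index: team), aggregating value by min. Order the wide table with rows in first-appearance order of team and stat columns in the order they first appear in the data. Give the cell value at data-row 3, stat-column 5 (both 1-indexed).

With rows in first-appearance order of team, row 3 is team=VN3. stat columns in first-appearance order: saves, corners, fouls, passes, goals; column 5 is goals.
Long rows with team=VN3, stat=goals: min(279, 742) = 279.

279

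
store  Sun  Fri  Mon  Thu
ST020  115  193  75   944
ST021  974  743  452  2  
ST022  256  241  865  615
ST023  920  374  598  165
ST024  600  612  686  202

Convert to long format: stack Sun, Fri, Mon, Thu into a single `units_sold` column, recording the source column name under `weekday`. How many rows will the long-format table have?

5 store values × 4 melted columns = 20 rows.

20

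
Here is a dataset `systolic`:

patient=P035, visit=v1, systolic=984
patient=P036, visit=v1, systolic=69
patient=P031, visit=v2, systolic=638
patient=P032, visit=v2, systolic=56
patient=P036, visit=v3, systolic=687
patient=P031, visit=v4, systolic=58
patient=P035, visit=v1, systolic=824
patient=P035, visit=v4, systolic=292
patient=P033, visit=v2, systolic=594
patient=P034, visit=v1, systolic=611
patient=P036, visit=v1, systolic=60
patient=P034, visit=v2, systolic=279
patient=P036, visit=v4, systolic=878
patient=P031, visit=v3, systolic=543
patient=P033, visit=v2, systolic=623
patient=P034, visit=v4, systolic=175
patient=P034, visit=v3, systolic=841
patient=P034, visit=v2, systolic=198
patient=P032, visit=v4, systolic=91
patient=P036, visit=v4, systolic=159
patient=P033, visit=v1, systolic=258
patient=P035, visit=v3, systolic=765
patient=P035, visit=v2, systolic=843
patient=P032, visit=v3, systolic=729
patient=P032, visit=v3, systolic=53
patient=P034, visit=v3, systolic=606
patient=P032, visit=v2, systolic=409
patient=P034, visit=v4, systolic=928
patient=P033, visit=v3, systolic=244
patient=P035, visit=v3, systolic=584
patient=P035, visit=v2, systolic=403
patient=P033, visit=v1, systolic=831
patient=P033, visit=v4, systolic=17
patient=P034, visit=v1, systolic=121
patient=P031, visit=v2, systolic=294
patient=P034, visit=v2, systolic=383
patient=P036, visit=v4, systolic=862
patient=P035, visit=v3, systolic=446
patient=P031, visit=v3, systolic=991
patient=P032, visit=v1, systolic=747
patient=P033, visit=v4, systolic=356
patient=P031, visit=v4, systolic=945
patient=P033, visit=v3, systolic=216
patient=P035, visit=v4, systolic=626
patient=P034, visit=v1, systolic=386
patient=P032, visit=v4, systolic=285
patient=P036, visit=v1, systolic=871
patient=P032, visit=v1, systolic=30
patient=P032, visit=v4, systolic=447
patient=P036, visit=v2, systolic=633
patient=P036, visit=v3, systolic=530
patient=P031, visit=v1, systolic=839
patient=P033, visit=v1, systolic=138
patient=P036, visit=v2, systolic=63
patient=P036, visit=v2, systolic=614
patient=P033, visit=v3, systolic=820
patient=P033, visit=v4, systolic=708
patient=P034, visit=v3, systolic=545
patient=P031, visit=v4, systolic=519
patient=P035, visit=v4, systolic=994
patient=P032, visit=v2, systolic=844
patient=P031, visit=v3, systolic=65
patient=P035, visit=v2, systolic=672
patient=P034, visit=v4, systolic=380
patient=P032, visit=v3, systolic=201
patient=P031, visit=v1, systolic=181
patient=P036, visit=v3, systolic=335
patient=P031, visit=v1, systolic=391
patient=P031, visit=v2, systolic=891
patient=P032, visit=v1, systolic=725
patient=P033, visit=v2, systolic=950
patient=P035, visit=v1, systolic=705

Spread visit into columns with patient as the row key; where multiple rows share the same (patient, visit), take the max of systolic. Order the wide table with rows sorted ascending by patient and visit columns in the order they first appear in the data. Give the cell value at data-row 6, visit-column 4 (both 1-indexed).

878

With rows sorted ascending by patient, row 6 is patient=P036. visit columns in first-appearance order: v1, v2, v3, v4; column 4 is v4.
Long rows with patient=P036, visit=v4: max(878, 159, 862) = 878.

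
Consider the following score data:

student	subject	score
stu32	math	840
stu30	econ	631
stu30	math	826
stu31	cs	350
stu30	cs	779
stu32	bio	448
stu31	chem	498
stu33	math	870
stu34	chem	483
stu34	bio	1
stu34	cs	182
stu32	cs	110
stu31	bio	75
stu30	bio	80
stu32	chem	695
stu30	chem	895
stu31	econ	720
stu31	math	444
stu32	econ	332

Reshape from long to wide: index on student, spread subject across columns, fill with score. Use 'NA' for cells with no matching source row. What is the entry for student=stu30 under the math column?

826

The long row with student=stu30, subject=math has score=826.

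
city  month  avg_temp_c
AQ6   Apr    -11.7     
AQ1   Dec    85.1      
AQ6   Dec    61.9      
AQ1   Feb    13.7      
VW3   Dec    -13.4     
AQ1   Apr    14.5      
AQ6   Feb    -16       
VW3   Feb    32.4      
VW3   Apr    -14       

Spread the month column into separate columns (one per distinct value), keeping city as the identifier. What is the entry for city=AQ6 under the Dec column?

61.9

Wide layout: rows indexed by city, columns are the 3 distinct month values (Apr, Dec, Feb).
Cell (city=AQ6, month=Dec) draws from the long row where city=AQ6 and month=Dec, which has avg_temp_c=61.9.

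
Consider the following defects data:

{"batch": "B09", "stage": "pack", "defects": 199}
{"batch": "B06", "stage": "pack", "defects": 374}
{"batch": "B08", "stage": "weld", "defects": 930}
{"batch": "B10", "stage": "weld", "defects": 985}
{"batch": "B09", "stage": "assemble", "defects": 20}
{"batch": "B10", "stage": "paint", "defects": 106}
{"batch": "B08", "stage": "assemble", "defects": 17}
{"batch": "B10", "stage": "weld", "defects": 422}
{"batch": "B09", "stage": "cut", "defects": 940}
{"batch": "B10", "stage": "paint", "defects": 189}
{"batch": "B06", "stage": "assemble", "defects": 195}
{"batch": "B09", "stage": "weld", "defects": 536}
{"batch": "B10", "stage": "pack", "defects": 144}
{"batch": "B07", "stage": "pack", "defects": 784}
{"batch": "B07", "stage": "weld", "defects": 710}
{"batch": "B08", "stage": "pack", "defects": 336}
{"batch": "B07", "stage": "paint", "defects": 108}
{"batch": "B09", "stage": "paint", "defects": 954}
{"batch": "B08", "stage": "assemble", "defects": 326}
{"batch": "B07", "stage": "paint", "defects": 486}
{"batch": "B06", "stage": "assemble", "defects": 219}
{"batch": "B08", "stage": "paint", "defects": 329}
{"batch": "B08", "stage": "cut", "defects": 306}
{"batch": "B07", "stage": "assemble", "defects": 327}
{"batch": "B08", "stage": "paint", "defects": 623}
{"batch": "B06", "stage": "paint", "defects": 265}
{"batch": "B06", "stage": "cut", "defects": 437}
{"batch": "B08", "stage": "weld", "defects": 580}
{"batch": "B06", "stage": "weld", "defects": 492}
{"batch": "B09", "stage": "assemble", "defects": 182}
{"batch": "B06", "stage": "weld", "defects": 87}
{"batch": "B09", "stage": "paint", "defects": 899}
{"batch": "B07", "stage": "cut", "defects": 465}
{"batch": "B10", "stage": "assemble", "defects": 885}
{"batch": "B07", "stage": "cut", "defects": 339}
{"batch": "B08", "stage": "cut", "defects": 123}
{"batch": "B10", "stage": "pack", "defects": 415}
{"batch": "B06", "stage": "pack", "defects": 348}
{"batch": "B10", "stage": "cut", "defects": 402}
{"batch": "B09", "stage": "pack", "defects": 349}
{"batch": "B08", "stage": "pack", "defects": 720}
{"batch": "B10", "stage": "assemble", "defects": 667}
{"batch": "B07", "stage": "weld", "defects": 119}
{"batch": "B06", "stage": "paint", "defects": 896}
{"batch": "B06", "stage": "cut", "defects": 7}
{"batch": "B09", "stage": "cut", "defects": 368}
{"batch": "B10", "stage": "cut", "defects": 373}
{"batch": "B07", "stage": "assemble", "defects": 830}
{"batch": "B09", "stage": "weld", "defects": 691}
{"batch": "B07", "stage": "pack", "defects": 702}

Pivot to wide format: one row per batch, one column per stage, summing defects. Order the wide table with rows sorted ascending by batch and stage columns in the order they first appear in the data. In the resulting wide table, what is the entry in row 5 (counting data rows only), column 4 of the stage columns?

With rows sorted ascending by batch, row 5 is batch=B10. stage columns in first-appearance order: pack, weld, assemble, paint, cut; column 4 is paint.
Long rows with batch=B10, stage=paint: 106 + 189 = 295.

295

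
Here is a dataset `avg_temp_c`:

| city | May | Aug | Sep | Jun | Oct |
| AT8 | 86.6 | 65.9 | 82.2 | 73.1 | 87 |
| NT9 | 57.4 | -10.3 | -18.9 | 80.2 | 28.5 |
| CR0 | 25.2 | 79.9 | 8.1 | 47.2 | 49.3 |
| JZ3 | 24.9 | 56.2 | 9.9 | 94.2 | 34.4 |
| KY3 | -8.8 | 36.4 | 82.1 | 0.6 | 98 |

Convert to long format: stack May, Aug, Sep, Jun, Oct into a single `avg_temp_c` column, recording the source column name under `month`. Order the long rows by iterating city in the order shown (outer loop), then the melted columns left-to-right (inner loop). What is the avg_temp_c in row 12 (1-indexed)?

79.9

25 rows total (5 × 5). Row 12: index ⌊(12-1)/5⌋ = 2 into city → CR0; (12-1) mod 5 = 1 into the melted columns → Aug.
So row 12 is (CR0, Aug, 79.9); avg_temp_c = 79.9.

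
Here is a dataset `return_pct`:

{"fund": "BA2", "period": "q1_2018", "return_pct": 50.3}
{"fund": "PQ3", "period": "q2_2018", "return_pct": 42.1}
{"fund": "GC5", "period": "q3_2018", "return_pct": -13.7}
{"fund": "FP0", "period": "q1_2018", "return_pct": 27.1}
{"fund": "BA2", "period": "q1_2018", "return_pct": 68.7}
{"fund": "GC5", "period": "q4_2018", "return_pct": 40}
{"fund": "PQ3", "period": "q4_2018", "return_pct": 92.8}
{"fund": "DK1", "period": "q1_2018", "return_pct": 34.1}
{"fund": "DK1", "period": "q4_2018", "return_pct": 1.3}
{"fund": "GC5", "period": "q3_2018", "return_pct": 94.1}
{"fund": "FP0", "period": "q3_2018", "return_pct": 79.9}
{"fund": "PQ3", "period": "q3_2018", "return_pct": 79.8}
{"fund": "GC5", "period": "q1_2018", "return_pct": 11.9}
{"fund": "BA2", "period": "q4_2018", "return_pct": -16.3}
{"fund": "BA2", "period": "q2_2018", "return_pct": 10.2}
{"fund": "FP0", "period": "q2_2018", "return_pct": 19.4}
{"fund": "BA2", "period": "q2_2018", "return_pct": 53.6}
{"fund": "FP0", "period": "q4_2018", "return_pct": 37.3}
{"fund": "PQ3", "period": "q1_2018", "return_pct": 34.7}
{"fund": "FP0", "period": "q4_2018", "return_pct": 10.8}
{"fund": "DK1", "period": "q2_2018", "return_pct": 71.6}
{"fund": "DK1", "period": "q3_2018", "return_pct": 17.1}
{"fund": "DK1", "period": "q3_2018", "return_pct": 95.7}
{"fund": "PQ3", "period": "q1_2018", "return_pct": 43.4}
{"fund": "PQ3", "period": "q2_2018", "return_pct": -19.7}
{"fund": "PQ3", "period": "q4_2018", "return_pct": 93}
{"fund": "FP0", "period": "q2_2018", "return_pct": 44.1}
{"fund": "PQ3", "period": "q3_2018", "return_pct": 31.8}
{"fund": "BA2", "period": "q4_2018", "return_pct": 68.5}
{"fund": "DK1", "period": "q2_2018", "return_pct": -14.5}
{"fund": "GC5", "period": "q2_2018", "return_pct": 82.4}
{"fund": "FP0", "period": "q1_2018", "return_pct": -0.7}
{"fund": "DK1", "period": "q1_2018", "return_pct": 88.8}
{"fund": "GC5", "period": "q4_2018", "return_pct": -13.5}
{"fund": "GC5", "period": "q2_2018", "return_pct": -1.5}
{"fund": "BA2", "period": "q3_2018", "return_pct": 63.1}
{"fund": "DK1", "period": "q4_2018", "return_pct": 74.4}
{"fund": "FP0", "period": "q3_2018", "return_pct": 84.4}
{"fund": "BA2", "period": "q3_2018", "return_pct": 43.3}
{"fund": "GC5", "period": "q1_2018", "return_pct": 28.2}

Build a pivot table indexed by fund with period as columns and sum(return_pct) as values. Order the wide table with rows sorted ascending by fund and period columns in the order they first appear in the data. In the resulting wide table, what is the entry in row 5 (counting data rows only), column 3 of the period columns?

111.6

With rows sorted ascending by fund, row 5 is fund=PQ3. period columns in first-appearance order: q1_2018, q2_2018, q3_2018, q4_2018; column 3 is q3_2018.
Long rows with fund=PQ3, period=q3_2018: 79.8 + 31.8 = 111.6.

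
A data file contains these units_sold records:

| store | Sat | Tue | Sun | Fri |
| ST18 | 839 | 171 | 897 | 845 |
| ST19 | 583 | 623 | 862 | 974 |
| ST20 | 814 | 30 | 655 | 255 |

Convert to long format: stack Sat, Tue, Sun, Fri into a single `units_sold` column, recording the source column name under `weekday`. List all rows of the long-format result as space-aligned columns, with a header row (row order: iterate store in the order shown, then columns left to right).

Each (store, column) pair becomes one row: 3 × 4 = 12 rows.
For example, (ST18, Sat) → units_sold=839.

store  weekday  units_sold
ST18   Sat      839       
ST18   Tue      171       
ST18   Sun      897       
ST18   Fri      845       
ST19   Sat      583       
ST19   Tue      623       
ST19   Sun      862       
ST19   Fri      974       
ST20   Sat      814       
ST20   Tue      30        
ST20   Sun      655       
ST20   Fri      255       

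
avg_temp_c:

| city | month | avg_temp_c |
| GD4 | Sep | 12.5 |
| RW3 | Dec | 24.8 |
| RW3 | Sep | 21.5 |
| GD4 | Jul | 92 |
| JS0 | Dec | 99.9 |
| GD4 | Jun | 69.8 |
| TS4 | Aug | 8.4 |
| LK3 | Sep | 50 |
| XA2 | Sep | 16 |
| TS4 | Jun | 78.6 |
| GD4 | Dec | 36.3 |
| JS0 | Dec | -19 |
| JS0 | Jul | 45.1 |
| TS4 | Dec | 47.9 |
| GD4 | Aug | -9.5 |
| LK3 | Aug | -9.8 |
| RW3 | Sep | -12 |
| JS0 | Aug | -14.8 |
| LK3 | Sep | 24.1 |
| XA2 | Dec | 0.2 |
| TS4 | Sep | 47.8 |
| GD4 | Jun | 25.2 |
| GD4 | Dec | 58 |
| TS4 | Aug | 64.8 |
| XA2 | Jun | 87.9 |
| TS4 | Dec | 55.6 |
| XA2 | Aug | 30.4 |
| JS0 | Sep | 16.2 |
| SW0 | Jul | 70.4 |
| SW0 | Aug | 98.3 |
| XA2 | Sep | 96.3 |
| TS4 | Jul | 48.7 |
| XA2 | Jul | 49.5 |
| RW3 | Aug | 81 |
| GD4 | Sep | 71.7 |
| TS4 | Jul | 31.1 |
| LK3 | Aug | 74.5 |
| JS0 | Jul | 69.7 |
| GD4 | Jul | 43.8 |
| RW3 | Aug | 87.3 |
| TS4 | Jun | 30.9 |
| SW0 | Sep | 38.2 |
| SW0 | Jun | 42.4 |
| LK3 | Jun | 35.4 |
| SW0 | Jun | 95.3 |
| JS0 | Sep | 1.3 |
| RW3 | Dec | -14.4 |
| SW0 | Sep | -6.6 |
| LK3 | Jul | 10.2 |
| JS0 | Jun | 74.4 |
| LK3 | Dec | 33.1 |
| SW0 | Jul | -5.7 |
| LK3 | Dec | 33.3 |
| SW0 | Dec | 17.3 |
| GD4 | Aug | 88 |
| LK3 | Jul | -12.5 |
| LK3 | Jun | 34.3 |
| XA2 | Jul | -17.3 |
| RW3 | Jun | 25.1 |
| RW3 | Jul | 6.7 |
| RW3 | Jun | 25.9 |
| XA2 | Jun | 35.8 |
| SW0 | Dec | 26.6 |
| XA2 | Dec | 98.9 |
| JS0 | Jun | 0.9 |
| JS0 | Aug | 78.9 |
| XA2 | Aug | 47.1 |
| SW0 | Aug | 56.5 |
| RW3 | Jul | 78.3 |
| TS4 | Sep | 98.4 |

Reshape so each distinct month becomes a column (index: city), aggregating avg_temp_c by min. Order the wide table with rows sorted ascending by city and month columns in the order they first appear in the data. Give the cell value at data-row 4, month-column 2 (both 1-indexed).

-14.4

With rows sorted ascending by city, row 4 is city=RW3. month columns in first-appearance order: Sep, Dec, Jul, Jun, Aug; column 2 is Dec.
Long rows with city=RW3, month=Dec: min(24.8, -14.4) = -14.4.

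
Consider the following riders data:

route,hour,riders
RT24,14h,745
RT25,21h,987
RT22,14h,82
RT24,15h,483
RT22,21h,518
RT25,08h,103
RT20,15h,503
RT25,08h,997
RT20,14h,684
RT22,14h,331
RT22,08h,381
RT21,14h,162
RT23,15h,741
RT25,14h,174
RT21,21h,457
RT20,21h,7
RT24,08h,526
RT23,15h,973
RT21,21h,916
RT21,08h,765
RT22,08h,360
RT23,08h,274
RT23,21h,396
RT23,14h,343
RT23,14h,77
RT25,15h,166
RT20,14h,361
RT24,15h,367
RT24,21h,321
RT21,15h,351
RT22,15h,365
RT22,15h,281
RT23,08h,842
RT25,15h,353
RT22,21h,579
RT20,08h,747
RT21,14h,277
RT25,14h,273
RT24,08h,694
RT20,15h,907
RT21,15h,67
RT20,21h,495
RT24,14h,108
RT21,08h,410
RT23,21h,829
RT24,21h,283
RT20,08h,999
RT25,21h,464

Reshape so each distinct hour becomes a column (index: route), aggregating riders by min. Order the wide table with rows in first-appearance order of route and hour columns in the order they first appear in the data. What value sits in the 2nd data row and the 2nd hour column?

464

With rows in first-appearance order of route, row 2 is route=RT25. hour columns in first-appearance order: 14h, 21h, 15h, 08h; column 2 is 21h.
Long rows with route=RT25, hour=21h: min(987, 464) = 464.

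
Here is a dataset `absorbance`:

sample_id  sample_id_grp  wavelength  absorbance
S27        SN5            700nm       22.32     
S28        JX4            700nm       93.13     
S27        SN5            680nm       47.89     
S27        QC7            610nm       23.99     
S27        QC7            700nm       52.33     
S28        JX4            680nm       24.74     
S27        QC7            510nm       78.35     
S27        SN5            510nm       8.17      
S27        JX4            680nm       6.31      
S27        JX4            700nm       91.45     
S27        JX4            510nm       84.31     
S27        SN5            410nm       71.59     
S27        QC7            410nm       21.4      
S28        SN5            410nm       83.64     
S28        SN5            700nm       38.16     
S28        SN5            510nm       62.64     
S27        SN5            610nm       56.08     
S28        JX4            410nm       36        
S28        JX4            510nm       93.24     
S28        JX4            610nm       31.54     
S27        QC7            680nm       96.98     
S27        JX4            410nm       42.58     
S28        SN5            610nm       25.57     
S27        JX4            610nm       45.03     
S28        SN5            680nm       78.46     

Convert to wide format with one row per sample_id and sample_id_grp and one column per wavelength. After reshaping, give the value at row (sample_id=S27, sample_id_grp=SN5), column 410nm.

Wide layout: rows indexed by sample_id and sample_id_grp, columns are the 5 distinct wavelength values (700nm, 680nm, 610nm, 510nm, 410nm).
Cell (sample_id=S27, sample_id_grp=SN5, wavelength=410nm) draws from the long row where sample_id=S27, sample_id_grp=SN5 and wavelength=410nm, which has absorbance=71.59.

71.59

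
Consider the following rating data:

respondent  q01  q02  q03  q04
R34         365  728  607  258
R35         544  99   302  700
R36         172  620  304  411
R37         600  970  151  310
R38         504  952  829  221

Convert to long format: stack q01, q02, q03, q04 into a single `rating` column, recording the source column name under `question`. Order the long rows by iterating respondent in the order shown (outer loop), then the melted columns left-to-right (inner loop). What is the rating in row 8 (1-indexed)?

20 rows total (5 × 4). Row 8: index ⌊(8-1)/4⌋ = 1 into respondent → R35; (8-1) mod 4 = 3 into the melted columns → q04.
So row 8 is (R35, q04, 700); rating = 700.

700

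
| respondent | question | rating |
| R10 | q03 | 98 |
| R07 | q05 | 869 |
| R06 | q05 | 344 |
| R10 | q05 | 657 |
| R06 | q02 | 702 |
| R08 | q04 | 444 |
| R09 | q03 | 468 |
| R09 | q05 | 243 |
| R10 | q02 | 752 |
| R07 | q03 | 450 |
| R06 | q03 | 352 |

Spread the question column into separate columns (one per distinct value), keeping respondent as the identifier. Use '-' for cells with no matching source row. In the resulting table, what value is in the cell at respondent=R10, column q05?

The long row with respondent=R10, question=q05 has rating=657.

657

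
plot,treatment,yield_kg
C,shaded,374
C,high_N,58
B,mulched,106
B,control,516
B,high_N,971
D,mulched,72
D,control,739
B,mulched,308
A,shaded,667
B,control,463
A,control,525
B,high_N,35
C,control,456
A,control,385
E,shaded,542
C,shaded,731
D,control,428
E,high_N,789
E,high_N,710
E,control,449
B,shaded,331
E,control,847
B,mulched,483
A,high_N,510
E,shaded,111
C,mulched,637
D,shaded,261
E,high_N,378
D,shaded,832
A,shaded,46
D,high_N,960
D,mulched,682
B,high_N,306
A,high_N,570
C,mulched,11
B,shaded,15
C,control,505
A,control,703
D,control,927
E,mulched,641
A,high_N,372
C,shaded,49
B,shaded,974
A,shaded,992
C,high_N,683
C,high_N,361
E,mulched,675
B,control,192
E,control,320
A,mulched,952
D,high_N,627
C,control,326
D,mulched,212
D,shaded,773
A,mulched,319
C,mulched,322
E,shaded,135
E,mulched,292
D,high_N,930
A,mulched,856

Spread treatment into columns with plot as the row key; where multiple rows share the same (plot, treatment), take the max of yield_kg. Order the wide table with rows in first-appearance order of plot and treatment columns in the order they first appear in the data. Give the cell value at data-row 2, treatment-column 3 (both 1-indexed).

With rows in first-appearance order of plot, row 2 is plot=B. treatment columns in first-appearance order: shaded, high_N, mulched, control; column 3 is mulched.
Long rows with plot=B, treatment=mulched: max(106, 308, 483) = 483.

483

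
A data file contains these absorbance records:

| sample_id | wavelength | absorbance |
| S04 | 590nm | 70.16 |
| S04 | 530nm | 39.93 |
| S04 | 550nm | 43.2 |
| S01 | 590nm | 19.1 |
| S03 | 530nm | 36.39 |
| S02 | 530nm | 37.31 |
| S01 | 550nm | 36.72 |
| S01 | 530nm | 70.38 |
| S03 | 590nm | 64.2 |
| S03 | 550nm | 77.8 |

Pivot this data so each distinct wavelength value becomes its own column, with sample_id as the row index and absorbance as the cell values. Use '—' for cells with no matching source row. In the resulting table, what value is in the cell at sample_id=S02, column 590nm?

—

No long-format row has sample_id=S02 and wavelength=590nm, so the cell is —.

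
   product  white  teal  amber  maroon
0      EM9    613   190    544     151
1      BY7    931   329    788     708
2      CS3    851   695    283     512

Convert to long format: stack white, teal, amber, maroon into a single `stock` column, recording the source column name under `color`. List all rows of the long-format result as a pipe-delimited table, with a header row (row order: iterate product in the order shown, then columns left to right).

Each (product, column) pair becomes one row: 3 × 4 = 12 rows.
For example, (EM9, white) → stock=613.

| product | color | stock |
| EM9 | white | 613 |
| EM9 | teal | 190 |
| EM9 | amber | 544 |
| EM9 | maroon | 151 |
| BY7 | white | 931 |
| BY7 | teal | 329 |
| BY7 | amber | 788 |
| BY7 | maroon | 708 |
| CS3 | white | 851 |
| CS3 | teal | 695 |
| CS3 | amber | 283 |
| CS3 | maroon | 512 |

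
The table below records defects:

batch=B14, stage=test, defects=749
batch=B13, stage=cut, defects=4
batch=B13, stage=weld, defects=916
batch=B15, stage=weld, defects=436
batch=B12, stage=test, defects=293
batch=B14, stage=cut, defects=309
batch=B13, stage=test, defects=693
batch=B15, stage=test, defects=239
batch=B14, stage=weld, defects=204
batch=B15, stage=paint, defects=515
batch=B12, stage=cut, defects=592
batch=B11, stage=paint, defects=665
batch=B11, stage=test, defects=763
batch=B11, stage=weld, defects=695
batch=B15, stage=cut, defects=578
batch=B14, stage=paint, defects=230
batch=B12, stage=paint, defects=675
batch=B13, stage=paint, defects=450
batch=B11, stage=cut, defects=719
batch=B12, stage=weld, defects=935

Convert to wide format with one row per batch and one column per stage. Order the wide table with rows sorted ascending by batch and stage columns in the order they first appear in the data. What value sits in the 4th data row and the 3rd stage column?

With rows sorted ascending by batch, row 4 is batch=B14. stage columns in first-appearance order: test, cut, weld, paint; column 3 is weld.
Long rows with batch=B14, stage=weld: defects = 204.

204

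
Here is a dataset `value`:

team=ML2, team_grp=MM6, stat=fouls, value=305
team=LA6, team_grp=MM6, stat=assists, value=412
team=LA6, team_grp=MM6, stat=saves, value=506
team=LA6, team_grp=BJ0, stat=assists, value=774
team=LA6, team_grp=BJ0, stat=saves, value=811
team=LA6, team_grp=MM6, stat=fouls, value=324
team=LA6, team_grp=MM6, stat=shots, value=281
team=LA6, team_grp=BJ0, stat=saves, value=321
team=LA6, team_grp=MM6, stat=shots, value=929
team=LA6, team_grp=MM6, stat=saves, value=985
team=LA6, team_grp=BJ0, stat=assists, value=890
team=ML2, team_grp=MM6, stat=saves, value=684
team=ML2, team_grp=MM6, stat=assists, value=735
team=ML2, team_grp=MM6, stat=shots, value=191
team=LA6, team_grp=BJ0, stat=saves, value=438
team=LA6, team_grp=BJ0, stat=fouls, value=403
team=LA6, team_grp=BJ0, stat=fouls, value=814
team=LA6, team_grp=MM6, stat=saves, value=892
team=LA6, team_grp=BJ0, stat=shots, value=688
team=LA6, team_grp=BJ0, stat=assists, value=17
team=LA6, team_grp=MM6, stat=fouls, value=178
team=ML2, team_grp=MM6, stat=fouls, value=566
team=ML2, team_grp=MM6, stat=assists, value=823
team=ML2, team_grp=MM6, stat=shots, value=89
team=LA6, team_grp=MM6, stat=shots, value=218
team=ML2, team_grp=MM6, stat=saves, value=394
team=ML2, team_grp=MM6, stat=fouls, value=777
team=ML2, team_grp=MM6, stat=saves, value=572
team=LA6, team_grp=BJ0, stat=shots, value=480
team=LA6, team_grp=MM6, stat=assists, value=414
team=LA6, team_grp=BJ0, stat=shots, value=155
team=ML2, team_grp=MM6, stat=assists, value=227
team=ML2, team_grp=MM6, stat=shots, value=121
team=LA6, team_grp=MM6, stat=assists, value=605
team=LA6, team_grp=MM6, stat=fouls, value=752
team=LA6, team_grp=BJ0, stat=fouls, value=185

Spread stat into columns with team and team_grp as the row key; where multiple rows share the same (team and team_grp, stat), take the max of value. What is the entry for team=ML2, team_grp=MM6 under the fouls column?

Rows with team=ML2, team_grp=MM6 and stat=fouls: value values are 305, 566, 777.
max(305, 566, 777) = 777.

777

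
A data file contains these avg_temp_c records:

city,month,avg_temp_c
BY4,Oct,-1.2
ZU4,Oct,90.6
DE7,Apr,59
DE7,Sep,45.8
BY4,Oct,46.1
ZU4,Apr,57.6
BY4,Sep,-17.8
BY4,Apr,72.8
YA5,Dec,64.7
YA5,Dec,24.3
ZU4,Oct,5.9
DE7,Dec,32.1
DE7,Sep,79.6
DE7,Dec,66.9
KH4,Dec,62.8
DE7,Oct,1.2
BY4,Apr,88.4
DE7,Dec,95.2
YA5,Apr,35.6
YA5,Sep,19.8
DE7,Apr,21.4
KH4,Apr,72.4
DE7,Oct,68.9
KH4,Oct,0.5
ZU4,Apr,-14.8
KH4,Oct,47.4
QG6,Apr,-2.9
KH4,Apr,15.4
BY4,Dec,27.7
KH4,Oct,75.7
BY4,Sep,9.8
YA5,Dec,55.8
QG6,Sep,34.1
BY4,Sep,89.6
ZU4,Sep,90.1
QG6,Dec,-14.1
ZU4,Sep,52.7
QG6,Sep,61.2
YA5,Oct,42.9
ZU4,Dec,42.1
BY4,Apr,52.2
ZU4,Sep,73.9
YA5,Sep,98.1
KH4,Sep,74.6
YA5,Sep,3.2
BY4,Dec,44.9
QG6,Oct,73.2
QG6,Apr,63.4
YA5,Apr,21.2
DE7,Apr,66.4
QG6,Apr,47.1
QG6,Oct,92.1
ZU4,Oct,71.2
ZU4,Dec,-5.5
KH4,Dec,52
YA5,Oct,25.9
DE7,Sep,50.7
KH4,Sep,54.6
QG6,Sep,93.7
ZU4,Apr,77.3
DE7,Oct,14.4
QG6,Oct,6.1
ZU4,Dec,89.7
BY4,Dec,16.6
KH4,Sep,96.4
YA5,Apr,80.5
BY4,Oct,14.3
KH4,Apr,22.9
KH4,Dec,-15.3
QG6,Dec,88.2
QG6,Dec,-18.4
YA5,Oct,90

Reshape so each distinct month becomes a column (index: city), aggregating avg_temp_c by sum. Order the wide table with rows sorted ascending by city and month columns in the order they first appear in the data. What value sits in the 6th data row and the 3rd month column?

216.7

With rows sorted ascending by city, row 6 is city=ZU4. month columns in first-appearance order: Oct, Apr, Sep, Dec; column 3 is Sep.
Long rows with city=ZU4, month=Sep: 90.1 + 52.7 + 73.9 = 216.7.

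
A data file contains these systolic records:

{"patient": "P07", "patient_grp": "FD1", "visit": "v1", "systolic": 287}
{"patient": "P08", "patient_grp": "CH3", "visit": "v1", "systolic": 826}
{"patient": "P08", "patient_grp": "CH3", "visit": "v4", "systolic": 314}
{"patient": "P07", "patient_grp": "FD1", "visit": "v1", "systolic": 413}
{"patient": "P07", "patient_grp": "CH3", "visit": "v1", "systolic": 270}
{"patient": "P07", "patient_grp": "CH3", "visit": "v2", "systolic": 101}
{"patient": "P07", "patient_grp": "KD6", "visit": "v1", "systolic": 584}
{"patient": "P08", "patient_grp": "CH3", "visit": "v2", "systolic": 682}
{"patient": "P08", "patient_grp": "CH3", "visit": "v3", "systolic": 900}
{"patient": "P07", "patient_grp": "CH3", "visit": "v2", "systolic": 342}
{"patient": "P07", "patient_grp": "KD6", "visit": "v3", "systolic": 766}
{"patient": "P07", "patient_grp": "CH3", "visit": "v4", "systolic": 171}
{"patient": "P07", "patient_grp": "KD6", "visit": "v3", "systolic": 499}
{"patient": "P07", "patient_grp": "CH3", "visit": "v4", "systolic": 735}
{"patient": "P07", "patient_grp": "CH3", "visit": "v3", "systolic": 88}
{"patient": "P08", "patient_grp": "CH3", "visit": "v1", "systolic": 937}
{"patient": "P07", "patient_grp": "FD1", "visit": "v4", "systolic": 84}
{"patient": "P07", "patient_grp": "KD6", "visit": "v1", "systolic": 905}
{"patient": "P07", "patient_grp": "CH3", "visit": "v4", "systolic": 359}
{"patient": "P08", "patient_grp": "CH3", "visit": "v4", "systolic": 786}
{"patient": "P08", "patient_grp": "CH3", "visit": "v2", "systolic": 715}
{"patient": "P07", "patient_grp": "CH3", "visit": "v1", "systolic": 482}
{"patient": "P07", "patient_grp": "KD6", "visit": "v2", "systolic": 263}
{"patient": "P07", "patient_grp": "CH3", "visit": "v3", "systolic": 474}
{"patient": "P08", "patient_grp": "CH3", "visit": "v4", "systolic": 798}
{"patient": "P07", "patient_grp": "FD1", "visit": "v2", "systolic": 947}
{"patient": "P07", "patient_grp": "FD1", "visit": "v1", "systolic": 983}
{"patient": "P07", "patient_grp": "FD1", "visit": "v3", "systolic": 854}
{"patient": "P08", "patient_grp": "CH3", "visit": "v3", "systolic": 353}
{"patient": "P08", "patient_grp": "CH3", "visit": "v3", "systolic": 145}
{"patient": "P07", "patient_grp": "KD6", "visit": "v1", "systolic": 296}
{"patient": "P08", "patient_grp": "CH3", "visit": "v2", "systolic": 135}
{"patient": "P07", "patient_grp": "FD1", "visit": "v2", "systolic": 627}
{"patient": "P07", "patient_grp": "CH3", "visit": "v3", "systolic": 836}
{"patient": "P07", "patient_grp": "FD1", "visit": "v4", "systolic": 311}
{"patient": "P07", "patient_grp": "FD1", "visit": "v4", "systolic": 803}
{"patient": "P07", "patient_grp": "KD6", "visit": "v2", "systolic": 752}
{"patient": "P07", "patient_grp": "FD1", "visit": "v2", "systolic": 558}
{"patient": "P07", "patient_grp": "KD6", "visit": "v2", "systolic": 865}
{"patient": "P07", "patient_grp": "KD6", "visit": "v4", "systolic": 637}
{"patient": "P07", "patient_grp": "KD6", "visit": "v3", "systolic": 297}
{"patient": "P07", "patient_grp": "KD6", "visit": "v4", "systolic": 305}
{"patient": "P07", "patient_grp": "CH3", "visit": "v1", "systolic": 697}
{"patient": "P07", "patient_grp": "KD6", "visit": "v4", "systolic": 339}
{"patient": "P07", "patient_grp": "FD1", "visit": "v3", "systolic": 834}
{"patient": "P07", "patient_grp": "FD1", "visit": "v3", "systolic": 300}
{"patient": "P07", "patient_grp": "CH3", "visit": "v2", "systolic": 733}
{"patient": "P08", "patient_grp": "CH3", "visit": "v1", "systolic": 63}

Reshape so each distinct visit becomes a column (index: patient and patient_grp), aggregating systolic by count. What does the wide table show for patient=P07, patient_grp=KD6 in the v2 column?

Rows with patient=P07, patient_grp=KD6 and visit=v2: systolic values are 263, 752, 865.
3 rows match — count = 3.

3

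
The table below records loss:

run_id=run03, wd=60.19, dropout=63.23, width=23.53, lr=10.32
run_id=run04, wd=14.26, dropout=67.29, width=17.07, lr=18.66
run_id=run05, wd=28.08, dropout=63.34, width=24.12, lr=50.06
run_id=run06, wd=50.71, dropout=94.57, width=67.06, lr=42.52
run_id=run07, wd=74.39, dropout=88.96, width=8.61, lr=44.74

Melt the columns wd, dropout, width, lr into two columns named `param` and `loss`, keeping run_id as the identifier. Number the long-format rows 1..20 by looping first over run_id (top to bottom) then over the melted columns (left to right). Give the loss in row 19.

20 rows total (5 × 4). Row 19: index ⌊(19-1)/4⌋ = 4 into run_id → run07; (19-1) mod 4 = 2 into the melted columns → width.
So row 19 is (run07, width, 8.61); loss = 8.61.

8.61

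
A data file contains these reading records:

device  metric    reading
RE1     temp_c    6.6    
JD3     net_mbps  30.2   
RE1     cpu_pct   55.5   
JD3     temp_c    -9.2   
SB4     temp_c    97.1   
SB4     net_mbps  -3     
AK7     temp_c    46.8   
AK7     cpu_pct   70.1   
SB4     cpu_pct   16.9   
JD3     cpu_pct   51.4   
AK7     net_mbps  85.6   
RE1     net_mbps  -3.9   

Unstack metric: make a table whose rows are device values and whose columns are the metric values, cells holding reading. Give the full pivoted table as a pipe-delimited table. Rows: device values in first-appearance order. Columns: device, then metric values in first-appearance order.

| device | temp_c | net_mbps | cpu_pct |
| RE1 | 6.6 | -3.9 | 55.5 |
| JD3 | -9.2 | 30.2 | 51.4 |
| SB4 | 97.1 | -3 | 16.9 |
| AK7 | 46.8 | 85.6 | 70.1 |

Columns: device plus the 3 distinct metric values (temp_c, net_mbps, cpu_pct).
For example, row RE1 column temp_c takes reading=6.6 from the long row (RE1, temp_c).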